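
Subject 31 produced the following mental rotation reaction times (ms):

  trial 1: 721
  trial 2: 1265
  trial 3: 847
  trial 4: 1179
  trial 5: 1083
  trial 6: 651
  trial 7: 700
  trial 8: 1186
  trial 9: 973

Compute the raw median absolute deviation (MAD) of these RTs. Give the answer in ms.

213 ms

Sorted: 651, 700, 721, 847, 973, 1083, 1179, 1186, 1265 → median = 973
|x − 973|: 252, 292, 126, 206, 110, 322, 273, 213, 0
Sorted deviations: 0, 110, 126, 206, 213, 252, 273, 292, 322 → MAD = 213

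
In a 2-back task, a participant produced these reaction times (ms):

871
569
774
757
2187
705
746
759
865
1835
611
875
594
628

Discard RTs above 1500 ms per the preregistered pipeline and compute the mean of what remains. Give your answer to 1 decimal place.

729.5 ms

Excluded: 1835, 2187
Retained (n=12): Σ = 8754
Mean = 8754/12 = 729.5000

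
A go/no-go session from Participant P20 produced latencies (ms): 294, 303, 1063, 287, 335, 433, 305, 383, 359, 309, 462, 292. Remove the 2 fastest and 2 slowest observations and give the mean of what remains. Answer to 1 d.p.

340.1 ms

Sorted: 287, 292, 294, 303, 305, 309, 335, 359, 383, 433, 462, 1063
Drop lowest 2 (287, 292) and highest 2 (462, 1063)
Remaining (n=8): Σ = 2721, mean = 2721/8 = 340.125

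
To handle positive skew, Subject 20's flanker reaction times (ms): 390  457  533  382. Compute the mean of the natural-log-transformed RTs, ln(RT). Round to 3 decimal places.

6.079

ln(RT): 5.9661, 6.1247, 6.2785, 5.9454
Σ ln(RT) = 24.3148
Mean = 24.3148/4 = 6.07869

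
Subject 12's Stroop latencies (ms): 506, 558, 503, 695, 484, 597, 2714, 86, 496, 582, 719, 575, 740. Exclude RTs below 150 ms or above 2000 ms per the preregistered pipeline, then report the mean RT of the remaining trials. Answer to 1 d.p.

Excluded: 86, 2714
Retained (n=11): Σ = 6455
Mean = 6455/11 = 586.8182

586.8 ms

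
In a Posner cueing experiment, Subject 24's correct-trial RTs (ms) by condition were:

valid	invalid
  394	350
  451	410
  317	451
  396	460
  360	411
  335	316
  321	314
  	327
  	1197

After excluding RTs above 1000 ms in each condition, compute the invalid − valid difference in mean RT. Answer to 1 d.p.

invalid: exclude 1197
M(valid) = 2574/7 = 367.714
M(invalid) = 3039/8 = 379.875
Difference = 379.875 − 367.714 = 12.161 ms

12.2 ms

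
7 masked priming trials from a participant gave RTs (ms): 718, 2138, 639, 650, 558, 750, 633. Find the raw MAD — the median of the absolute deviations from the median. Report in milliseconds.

68 ms

Sorted: 558, 633, 639, 650, 718, 750, 2138 → median = 650
|x − 650|: 68, 1488, 11, 0, 92, 100, 17
Sorted deviations: 0, 11, 17, 68, 92, 100, 1488 → MAD = 68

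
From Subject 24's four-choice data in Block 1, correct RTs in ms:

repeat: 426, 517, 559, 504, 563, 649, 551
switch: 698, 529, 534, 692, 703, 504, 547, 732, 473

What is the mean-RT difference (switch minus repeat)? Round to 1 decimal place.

62.9 ms

M(repeat) = 3769/7 = 538.429
M(switch) = 5412/9 = 601.333
Difference = 601.333 − 538.429 = 62.905 ms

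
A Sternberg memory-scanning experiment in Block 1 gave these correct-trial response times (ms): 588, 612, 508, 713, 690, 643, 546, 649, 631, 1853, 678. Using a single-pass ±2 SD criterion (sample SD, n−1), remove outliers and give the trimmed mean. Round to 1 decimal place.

625.8 ms

n = 11, ΣRT = 8111, M = 737.364
Σ(x−M)² = 1406284.55; s = √(1406284.55/10) = 375.005
Cutoffs: 737.364 ± 2·375.005 → [-12.6, 1487.4]
Outside: 1853 → excluded.
Retained (n=10): Σ = 6258, mean = 6258/10 = 625.800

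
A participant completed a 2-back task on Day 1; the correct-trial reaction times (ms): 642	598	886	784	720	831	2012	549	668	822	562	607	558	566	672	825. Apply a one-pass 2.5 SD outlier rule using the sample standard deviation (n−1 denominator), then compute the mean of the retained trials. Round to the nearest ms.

n = 16, ΣRT = 12302, M = 768.875
Σ(x−M)² = 1839355.75; s = √(1839355.75/15) = 350.177
Cutoffs: 768.875 ± 2.5·350.177 → [-106.6, 1644.3]
Outside: 2012 → excluded.
Retained (n=15): Σ = 10290, mean = 10290/15 = 686.000

686 ms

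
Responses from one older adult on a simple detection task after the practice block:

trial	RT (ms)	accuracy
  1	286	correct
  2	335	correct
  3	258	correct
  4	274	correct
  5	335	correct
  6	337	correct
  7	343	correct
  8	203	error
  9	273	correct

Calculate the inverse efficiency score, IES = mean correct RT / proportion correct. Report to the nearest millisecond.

343 ms

Correct trials (n=8): 286, 335, 258, 274, 335, 337, 343, 273
Mean correct RT = 2441/8 = 305.1250 ms
Proportion correct = 8/9
IES = 305.1250 / (8/9) = 343.266 ms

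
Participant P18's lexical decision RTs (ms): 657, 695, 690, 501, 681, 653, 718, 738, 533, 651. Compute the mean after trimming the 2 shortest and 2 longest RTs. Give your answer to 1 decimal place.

Sorted: 501, 533, 651, 653, 657, 681, 690, 695, 718, 738
Drop lowest 2 (501, 533) and highest 2 (718, 738)
Remaining (n=6): Σ = 4027, mean = 4027/6 = 671.167

671.2 ms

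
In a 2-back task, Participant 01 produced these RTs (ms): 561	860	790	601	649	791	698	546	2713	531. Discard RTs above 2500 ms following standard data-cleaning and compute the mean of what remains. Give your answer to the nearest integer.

Excluded: 2713
Retained (n=9): Σ = 6027
Mean = 6027/9 = 669.6667

670 ms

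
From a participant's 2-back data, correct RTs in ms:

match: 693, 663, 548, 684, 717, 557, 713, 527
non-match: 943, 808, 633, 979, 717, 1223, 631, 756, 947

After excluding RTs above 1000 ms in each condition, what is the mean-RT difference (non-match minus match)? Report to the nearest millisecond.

non-match: exclude 1223
M(match) = 5102/8 = 637.750
M(non-match) = 6414/8 = 801.750
Difference = 801.750 − 637.750 = 164.000 ms

164 ms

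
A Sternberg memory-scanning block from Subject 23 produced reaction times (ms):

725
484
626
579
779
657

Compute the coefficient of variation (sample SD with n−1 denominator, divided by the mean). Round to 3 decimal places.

n = 6, Σ = 3850, M = 641.6667
Σ(x−M)² = 55071.333; s = √(55071.333/5) = 104.9489
CV = 104.9489 / 641.6667 = 0.16356

0.164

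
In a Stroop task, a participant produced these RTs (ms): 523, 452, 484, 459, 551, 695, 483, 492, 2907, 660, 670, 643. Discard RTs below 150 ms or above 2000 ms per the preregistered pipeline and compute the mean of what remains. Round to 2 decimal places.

555.64 ms

Excluded: 2907
Retained (n=11): Σ = 6112
Mean = 6112/11 = 555.6364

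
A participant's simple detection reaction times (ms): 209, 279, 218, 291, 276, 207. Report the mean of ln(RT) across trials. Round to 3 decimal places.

5.497

ln(RT): 5.3423, 5.6312, 5.3845, 5.6733, 5.6204, 5.3327
Σ ln(RT) = 32.9845
Mean = 32.9845/6 = 5.49741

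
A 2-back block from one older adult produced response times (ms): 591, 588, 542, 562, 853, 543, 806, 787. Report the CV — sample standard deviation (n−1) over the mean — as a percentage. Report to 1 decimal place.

n = 8, Σ = 5272, M = 659.0000
Σ(x−M)² = 121848.000; s = √(121848.000/7) = 131.9350
CV = 131.9350 / 659.0000 = 0.20020 = 20.020%

20.0%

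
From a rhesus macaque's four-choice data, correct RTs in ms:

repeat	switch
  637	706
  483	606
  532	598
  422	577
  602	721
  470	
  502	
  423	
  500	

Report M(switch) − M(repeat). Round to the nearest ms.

M(repeat) = 4571/9 = 507.889
M(switch) = 3208/5 = 641.600
Difference = 641.600 − 507.889 = 133.711 ms

134 ms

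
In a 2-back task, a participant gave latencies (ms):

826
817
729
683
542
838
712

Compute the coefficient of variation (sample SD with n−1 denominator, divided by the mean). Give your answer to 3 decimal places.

0.143

n = 7, Σ = 5147, M = 735.2857
Σ(x−M)² = 66131.429; s = √(66131.429/6) = 104.9853
CV = 104.9853 / 735.2857 = 0.14278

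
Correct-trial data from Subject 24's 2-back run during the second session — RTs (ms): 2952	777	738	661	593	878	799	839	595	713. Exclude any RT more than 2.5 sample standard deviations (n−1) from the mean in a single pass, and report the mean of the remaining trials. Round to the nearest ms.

n = 10, ΣRT = 9545, M = 954.500
Σ(x−M)² = 4516144.50; s = √(4516144.50/9) = 708.374
Cutoffs: 954.500 ± 2.5·708.374 → [-816.4, 2725.4]
Outside: 2952 → excluded.
Retained (n=9): Σ = 6593, mean = 6593/9 = 732.556

733 ms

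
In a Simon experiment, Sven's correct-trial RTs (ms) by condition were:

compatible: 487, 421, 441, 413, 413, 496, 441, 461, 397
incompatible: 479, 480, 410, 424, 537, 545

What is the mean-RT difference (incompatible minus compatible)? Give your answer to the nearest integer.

M(compatible) = 3970/9 = 441.111
M(incompatible) = 2875/6 = 479.167
Difference = 479.167 − 441.111 = 38.056 ms

38 ms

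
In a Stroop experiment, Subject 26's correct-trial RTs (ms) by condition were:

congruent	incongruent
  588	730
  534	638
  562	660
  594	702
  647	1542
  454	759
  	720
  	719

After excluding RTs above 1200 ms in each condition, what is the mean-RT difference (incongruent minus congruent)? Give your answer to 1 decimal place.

140.8 ms

incongruent: exclude 1542
M(congruent) = 3379/6 = 563.167
M(incongruent) = 4928/7 = 704.000
Difference = 704.000 − 563.167 = 140.833 ms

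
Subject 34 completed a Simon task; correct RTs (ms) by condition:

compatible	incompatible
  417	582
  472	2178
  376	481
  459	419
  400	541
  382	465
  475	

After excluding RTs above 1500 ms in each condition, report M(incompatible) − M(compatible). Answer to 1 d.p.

incompatible: exclude 2178
M(compatible) = 2981/7 = 425.857
M(incompatible) = 2488/5 = 497.600
Difference = 497.600 − 425.857 = 71.743 ms

71.7 ms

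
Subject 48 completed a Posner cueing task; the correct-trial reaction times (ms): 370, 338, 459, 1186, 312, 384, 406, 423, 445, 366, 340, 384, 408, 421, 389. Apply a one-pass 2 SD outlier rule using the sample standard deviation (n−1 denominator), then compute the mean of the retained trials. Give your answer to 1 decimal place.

388.9 ms

n = 15, ΣRT = 6631, M = 442.067
Σ(x−M)² = 615704.93; s = √(615704.93/14) = 209.712
Cutoffs: 442.067 ± 2·209.712 → [22.6, 861.5]
Outside: 1186 → excluded.
Retained (n=14): Σ = 5445, mean = 5445/14 = 388.929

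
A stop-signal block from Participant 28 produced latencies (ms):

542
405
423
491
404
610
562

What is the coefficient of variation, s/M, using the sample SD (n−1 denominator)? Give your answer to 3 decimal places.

n = 7, Σ = 3437, M = 491.0000
Σ(x−M)² = 41392.000; s = √(41392.000/6) = 83.0582
CV = 83.0582 / 491.0000 = 0.16916

0.169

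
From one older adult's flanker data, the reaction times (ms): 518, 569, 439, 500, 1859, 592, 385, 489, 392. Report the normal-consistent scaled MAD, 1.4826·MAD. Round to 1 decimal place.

Sorted: 385, 392, 439, 489, 500, 518, 569, 592, 1859 → median = 500
|x − 500| sorted: 0, 11, 18, 61, 69, 92, 108, 115, 1359 → MAD = 69
Robust SD ≈ 1.4826 × 69 = 102.299

102.3 ms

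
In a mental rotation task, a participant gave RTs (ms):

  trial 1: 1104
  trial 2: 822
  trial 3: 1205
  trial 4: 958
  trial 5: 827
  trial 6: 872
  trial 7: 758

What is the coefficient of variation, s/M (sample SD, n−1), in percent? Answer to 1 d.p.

17.6%

n = 7, Σ = 6546, M = 935.1429
Σ(x−M)² = 161720.857; s = √(161720.857/6) = 164.1751
CV = 164.1751 / 935.1429 = 0.17556 = 17.556%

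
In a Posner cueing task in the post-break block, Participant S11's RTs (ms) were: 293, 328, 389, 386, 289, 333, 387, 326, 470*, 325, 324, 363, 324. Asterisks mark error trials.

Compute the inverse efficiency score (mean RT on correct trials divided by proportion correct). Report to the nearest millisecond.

Correct trials (n=12): 293, 328, 389, 386, 289, 333, 387, 326, 325, 324, 363, 324
Mean correct RT = 4067/12 = 338.9167 ms
Proportion correct = 12/13
IES = 338.9167 / (12/13) = 367.160 ms

367 ms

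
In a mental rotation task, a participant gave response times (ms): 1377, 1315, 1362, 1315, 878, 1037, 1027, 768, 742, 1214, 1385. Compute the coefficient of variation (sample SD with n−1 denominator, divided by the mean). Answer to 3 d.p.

n = 11, Σ = 12420, M = 1129.0909
Σ(x−M)² = 619704.909; s = √(619704.909/10) = 248.9387
CV = 248.9387 / 1129.0909 = 0.22048

0.220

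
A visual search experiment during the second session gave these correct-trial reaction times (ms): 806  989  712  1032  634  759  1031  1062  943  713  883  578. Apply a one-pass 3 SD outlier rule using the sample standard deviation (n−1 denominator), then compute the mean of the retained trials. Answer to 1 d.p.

n = 12, ΣRT = 10142, M = 845.167
Σ(x−M)² = 308277.67; s = √(308277.67/11) = 167.407
Cutoffs: 845.167 ± 3·167.407 → [342.9, 1347.4]
No RTs fall outside the cutoffs; all 12 retained. Mean = 10142/12 = 845.167

845.2 ms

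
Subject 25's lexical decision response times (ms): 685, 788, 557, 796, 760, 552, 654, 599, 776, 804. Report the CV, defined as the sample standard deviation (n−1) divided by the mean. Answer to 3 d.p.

n = 10, Σ = 6971, M = 697.1000
Σ(x−M)² = 91962.900; s = √(91962.900/9) = 101.0846
CV = 101.0846 / 697.1000 = 0.14501

0.145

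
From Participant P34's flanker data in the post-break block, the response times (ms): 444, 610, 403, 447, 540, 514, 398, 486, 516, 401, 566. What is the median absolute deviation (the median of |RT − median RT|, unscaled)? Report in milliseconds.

54 ms

Sorted: 398, 401, 403, 444, 447, 486, 514, 516, 540, 566, 610 → median = 486
|x − 486|: 42, 124, 83, 39, 54, 28, 88, 0, 30, 85, 80
Sorted deviations: 0, 28, 30, 39, 42, 54, 80, 83, 85, 88, 124 → MAD = 54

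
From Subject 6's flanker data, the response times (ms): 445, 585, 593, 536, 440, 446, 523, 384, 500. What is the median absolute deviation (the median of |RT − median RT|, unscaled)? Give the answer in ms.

Sorted: 384, 440, 445, 446, 500, 523, 536, 585, 593 → median = 500
|x − 500|: 55, 85, 93, 36, 60, 54, 23, 116, 0
Sorted deviations: 0, 23, 36, 54, 55, 60, 85, 93, 116 → MAD = 55

55 ms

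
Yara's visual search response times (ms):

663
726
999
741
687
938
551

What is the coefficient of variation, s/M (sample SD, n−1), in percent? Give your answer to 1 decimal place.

20.8%

n = 7, Σ = 5305, M = 757.8571
Σ(x−M)² = 148708.857; s = √(148708.857/6) = 157.4319
CV = 157.4319 / 757.8571 = 0.20773 = 20.773%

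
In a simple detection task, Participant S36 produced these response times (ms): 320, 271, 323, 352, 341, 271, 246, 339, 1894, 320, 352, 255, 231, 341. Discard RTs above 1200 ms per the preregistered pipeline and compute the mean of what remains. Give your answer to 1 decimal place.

304.8 ms

Excluded: 1894
Retained (n=13): Σ = 3962
Mean = 3962/13 = 304.7692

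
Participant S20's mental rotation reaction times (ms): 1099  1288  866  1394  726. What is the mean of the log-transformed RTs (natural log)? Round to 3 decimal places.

ln(RT): 7.0022, 7.1608, 6.7639, 7.2399, 6.5876
Σ ln(RT) = 34.7544
Mean = 34.7544/5 = 6.95087

6.951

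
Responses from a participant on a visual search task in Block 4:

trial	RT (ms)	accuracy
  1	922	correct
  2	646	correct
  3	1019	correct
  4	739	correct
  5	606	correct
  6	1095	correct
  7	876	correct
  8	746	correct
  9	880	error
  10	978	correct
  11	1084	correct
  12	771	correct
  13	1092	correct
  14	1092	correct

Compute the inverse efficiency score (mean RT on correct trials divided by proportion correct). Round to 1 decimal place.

966.4 ms

Correct trials (n=13): 922, 646, 1019, 739, 606, 1095, 876, 746, 978, 1084, 771, 1092, 1092
Mean correct RT = 11666/13 = 897.3846 ms
Proportion correct = 13/14
IES = 897.3846 / (13/14) = 966.414 ms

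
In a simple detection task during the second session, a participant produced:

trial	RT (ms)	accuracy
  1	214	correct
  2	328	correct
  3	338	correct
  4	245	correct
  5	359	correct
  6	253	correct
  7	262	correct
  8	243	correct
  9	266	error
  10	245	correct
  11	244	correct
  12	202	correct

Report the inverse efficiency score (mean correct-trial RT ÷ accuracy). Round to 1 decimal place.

290.9 ms

Correct trials (n=11): 214, 328, 338, 245, 359, 253, 262, 243, 245, 244, 202
Mean correct RT = 2933/11 = 266.6364 ms
Proportion correct = 11/12
IES = 266.6364 / (11/12) = 290.876 ms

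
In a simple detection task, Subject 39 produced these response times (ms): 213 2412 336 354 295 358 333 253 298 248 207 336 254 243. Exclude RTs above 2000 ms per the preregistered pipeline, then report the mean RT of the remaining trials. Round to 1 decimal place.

Excluded: 2412
Retained (n=13): Σ = 3728
Mean = 3728/13 = 286.7692

286.8 ms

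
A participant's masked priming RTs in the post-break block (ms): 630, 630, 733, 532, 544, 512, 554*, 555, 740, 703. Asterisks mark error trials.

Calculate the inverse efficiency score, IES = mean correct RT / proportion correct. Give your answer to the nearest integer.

Correct trials (n=9): 630, 630, 733, 532, 544, 512, 555, 740, 703
Mean correct RT = 5579/9 = 619.8889 ms
Proportion correct = 9/10
IES = 619.8889 / (9/10) = 688.765 ms

689 ms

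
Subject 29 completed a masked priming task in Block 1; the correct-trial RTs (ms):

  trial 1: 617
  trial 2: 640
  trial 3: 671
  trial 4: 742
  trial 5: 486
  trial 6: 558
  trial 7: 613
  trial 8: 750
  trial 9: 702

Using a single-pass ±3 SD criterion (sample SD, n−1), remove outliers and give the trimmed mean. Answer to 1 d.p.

n = 9, ΣRT = 5779, M = 642.111
Σ(x−M)² = 58966.89; s = √(58966.89/8) = 85.854
Cutoffs: 642.111 ± 3·85.854 → [384.5, 899.7]
No RTs fall outside the cutoffs; all 9 retained. Mean = 5779/9 = 642.111

642.1 ms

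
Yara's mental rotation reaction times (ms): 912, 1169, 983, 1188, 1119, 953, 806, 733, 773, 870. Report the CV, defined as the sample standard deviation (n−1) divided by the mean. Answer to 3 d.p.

0.172

n = 10, Σ = 9506, M = 950.6000
Σ(x−M)² = 241258.400; s = √(241258.400/9) = 163.7269
CV = 163.7269 / 950.6000 = 0.17224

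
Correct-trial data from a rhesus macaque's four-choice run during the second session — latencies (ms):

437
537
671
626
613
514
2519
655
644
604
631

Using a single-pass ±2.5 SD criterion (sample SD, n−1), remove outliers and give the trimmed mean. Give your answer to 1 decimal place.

n = 11, ΣRT = 8451, M = 768.273
Σ(x−M)² = 3420846.18; s = √(3420846.18/10) = 584.880
Cutoffs: 768.273 ± 2.5·584.880 → [-693.9, 2230.5]
Outside: 2519 → excluded.
Retained (n=10): Σ = 5932, mean = 5932/10 = 593.200

593.2 ms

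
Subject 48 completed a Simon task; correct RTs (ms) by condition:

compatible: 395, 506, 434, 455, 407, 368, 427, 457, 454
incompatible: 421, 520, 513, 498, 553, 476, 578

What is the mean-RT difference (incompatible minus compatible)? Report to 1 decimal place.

M(compatible) = 3903/9 = 433.667
M(incompatible) = 3559/7 = 508.429
Difference = 508.429 − 433.667 = 74.762 ms

74.8 ms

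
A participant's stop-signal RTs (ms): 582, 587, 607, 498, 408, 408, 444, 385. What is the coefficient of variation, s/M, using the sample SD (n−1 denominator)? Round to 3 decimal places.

0.186

n = 8, Σ = 3919, M = 489.8750
Σ(x−M)² = 58214.875; s = √(58214.875/7) = 91.1944
CV = 91.1944 / 489.8750 = 0.18616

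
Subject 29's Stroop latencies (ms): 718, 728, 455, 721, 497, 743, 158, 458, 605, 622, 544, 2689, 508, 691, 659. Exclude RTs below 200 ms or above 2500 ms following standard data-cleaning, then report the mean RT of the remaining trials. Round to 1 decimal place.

Excluded: 158, 2689
Retained (n=13): Σ = 7949
Mean = 7949/13 = 611.4615

611.5 ms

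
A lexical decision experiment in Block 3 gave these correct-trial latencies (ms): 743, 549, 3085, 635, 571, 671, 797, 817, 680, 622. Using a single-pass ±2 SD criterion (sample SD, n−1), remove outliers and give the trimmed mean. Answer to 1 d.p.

676.1 ms

n = 10, ΣRT = 9170, M = 917.000
Σ(x−M)² = 5293274.00; s = √(5293274.00/9) = 766.904
Cutoffs: 917.000 ± 2·766.904 → [-616.8, 2450.8]
Outside: 3085 → excluded.
Retained (n=9): Σ = 6085, mean = 6085/9 = 676.111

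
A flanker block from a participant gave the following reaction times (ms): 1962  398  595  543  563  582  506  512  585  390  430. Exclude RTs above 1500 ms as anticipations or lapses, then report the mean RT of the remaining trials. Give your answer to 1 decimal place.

510.4 ms

Excluded: 1962
Retained (n=10): Σ = 5104
Mean = 5104/10 = 510.4000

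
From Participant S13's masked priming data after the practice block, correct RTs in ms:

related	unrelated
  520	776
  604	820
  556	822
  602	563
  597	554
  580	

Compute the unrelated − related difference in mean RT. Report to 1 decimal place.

M(related) = 3459/6 = 576.500
M(unrelated) = 3535/5 = 707.000
Difference = 707.000 − 576.500 = 130.500 ms

130.5 ms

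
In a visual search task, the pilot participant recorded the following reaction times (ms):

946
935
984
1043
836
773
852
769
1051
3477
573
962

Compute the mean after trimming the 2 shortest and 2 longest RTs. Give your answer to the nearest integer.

Sorted: 573, 769, 773, 836, 852, 935, 946, 962, 984, 1043, 1051, 3477
Drop lowest 2 (573, 769) and highest 2 (1051, 3477)
Remaining (n=8): Σ = 7331, mean = 7331/8 = 916.375

916 ms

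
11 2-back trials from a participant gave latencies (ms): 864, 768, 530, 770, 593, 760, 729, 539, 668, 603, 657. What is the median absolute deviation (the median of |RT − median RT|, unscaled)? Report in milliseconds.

Sorted: 530, 539, 593, 603, 657, 668, 729, 760, 768, 770, 864 → median = 668
|x − 668|: 196, 100, 138, 102, 75, 92, 61, 129, 0, 65, 11
Sorted deviations: 0, 11, 61, 65, 75, 92, 100, 102, 129, 138, 196 → MAD = 92

92 ms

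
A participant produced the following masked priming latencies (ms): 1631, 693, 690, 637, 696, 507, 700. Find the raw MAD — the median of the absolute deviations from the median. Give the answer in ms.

7 ms

Sorted: 507, 637, 690, 693, 696, 700, 1631 → median = 693
|x − 693|: 938, 0, 3, 56, 3, 186, 7
Sorted deviations: 0, 3, 3, 7, 56, 186, 938 → MAD = 7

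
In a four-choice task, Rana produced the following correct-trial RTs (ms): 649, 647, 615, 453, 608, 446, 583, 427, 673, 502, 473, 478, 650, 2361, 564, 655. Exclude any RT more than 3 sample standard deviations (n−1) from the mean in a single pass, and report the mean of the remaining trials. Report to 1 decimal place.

561.5 ms

n = 16, ΣRT = 10784, M = 674.000
Σ(x−M)² = 3146714.00; s = √(3146714.00/15) = 458.018
Cutoffs: 674.000 ± 3·458.018 → [-700.1, 2048.1]
Outside: 2361 → excluded.
Retained (n=15): Σ = 8423, mean = 8423/15 = 561.533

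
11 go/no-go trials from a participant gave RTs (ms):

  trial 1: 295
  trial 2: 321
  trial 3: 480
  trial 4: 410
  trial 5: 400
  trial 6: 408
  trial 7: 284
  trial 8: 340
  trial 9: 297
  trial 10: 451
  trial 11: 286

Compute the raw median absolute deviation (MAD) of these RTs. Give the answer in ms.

56 ms

Sorted: 284, 286, 295, 297, 321, 340, 400, 408, 410, 451, 480 → median = 340
|x − 340|: 45, 19, 140, 70, 60, 68, 56, 0, 43, 111, 54
Sorted deviations: 0, 19, 43, 45, 54, 56, 60, 68, 70, 111, 140 → MAD = 56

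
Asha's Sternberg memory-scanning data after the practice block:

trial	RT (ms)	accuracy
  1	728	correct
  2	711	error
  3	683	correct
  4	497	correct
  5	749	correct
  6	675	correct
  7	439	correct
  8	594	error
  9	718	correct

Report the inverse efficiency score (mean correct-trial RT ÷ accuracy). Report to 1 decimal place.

Correct trials (n=7): 728, 683, 497, 749, 675, 439, 718
Mean correct RT = 4489/7 = 641.2857 ms
Proportion correct = 7/9
IES = 641.2857 / (7/9) = 824.510 ms

824.5 ms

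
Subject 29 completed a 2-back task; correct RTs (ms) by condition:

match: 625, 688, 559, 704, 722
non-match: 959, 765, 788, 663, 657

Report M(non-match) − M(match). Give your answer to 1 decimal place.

106.8 ms

M(match) = 3298/5 = 659.600
M(non-match) = 3832/5 = 766.400
Difference = 766.400 − 659.600 = 106.800 ms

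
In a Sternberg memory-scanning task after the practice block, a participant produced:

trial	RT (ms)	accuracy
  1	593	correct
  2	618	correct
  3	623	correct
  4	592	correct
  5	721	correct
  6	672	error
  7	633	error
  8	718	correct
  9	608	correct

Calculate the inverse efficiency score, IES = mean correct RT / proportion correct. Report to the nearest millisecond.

Correct trials (n=7): 593, 618, 623, 592, 721, 718, 608
Mean correct RT = 4473/7 = 639.0000 ms
Proportion correct = 7/9
IES = 639.0000 / (7/9) = 821.571 ms

822 ms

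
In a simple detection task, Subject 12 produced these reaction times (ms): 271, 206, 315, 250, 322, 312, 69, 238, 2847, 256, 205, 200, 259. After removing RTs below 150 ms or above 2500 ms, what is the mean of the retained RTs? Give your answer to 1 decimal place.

Excluded: 69, 2847
Retained (n=11): Σ = 2834
Mean = 2834/11 = 257.6364

257.6 ms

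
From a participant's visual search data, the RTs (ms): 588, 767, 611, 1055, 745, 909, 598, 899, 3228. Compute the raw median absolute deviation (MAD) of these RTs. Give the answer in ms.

Sorted: 588, 598, 611, 745, 767, 899, 909, 1055, 3228 → median = 767
|x − 767|: 179, 0, 156, 288, 22, 142, 169, 132, 2461
Sorted deviations: 0, 22, 132, 142, 156, 169, 179, 288, 2461 → MAD = 156

156 ms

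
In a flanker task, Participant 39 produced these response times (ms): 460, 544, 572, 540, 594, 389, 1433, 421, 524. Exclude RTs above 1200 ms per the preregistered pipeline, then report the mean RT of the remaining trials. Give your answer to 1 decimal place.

Excluded: 1433
Retained (n=8): Σ = 4044
Mean = 4044/8 = 505.5000

505.5 ms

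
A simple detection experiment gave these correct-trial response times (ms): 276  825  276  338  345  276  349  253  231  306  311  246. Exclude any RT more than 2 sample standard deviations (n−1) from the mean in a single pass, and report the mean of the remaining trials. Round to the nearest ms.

292 ms

n = 12, ΣRT = 4032, M = 336.000
Σ(x−M)² = 277714.00; s = √(277714.00/11) = 158.892
Cutoffs: 336.000 ± 2·158.892 → [18.2, 653.8]
Outside: 825 → excluded.
Retained (n=11): Σ = 3207, mean = 3207/11 = 291.545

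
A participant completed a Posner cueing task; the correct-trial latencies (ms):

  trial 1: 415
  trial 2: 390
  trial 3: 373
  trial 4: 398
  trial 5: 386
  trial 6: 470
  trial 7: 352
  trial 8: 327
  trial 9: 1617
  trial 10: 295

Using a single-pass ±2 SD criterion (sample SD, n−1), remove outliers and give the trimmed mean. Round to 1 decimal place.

n = 10, ΣRT = 5023, M = 502.300
Σ(x−M)² = 1401248.10; s = √(1401248.10/9) = 394.581
Cutoffs: 502.300 ± 2·394.581 → [-286.9, 1291.5]
Outside: 1617 → excluded.
Retained (n=9): Σ = 3406, mean = 3406/9 = 378.444

378.4 ms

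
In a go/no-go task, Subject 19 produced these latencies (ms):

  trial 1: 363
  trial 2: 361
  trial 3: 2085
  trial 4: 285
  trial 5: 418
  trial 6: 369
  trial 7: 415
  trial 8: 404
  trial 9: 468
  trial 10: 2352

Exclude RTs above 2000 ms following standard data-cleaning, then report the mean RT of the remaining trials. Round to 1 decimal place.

Excluded: 2085, 2352
Retained (n=8): Σ = 3083
Mean = 3083/8 = 385.3750

385.4 ms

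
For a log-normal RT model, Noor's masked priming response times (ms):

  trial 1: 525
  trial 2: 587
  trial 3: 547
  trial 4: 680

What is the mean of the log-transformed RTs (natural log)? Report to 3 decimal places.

6.366

ln(RT): 6.2634, 6.3750, 6.3044, 6.5221
Σ ln(RT) = 25.4650
Mean = 25.4650/4 = 6.36624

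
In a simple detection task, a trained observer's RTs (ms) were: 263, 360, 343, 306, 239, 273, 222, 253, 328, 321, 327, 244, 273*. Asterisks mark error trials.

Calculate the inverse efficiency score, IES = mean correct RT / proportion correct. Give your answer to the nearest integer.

Correct trials (n=12): 263, 360, 343, 306, 239, 273, 222, 253, 328, 321, 327, 244
Mean correct RT = 3479/12 = 289.9167 ms
Proportion correct = 12/13
IES = 289.9167 / (12/13) = 314.076 ms

314 ms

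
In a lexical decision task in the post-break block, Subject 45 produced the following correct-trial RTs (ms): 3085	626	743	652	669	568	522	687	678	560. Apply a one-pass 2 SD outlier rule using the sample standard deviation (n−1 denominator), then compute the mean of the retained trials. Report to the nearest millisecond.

n = 10, ΣRT = 8790, M = 879.000
Σ(x−M)² = 5447766.00; s = √(5447766.00/9) = 778.015
Cutoffs: 879.000 ± 2·778.015 → [-677.0, 2435.0]
Outside: 3085 → excluded.
Retained (n=9): Σ = 5705, mean = 5705/9 = 633.889

634 ms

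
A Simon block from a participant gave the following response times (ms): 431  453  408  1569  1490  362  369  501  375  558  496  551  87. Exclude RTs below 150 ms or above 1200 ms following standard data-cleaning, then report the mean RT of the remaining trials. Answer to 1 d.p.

Excluded: 87, 1490, 1569
Retained (n=10): Σ = 4504
Mean = 4504/10 = 450.4000

450.4 ms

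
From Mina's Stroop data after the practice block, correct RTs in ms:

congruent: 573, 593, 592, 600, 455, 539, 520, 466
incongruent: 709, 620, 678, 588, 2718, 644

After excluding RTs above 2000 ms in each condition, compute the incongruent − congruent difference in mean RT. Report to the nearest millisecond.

106 ms

incongruent: exclude 2718
M(congruent) = 4338/8 = 542.250
M(incongruent) = 3239/5 = 647.800
Difference = 647.800 − 542.250 = 105.550 ms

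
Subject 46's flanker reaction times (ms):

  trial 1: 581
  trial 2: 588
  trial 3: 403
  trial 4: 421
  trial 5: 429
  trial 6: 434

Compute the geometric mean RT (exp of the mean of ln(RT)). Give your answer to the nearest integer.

470 ms

ln(RT): 6.3648, 6.3767, 5.9989, 6.0426, 6.0615, 6.0730
Mean ln(RT) = 36.9175/6 = 6.15292
Geometric mean = exp(6.15292) = 470.09 ms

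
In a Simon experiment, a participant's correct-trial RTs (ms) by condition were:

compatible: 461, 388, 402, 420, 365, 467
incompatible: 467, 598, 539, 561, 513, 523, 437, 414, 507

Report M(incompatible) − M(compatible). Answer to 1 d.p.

89.4 ms

M(compatible) = 2503/6 = 417.167
M(incompatible) = 4559/9 = 506.556
Difference = 506.556 − 417.167 = 89.389 ms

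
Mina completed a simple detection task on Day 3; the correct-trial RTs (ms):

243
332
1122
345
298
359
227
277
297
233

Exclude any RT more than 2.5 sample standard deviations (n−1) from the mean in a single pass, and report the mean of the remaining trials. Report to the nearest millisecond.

290 ms

n = 10, ΣRT = 3733, M = 373.300
Σ(x−M)² = 642094.10; s = √(642094.10/9) = 267.103
Cutoffs: 373.300 ± 2.5·267.103 → [-294.5, 1041.1]
Outside: 1122 → excluded.
Retained (n=9): Σ = 2611, mean = 2611/9 = 290.111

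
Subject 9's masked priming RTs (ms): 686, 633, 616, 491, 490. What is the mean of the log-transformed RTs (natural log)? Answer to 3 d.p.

ln(RT): 6.5309, 6.4505, 6.4232, 6.1964, 6.1944
Σ ln(RT) = 31.7954
Mean = 31.7954/5 = 6.35909

6.359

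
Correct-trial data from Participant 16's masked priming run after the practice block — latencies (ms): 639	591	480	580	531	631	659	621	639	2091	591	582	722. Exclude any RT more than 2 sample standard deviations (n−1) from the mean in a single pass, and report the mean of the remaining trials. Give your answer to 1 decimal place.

n = 13, ΣRT = 9357, M = 719.769
Σ(x−M)² = 2079456.31; s = √(2079456.31/12) = 416.279
Cutoffs: 719.769 ± 2·416.279 → [-112.8, 1552.3]
Outside: 2091 → excluded.
Retained (n=12): Σ = 7266, mean = 7266/12 = 605.500

605.5 ms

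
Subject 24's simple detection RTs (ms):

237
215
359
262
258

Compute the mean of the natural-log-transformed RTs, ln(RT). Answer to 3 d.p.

5.569

ln(RT): 5.4681, 5.3706, 5.8833, 5.5683, 5.5530
Σ ln(RT) = 27.8433
Mean = 27.8433/5 = 5.56866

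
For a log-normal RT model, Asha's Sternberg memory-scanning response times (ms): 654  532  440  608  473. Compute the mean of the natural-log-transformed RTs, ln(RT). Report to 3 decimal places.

6.283

ln(RT): 6.4831, 6.2766, 6.0868, 6.4102, 6.1591
Σ ln(RT) = 31.4158
Mean = 31.4158/5 = 6.28316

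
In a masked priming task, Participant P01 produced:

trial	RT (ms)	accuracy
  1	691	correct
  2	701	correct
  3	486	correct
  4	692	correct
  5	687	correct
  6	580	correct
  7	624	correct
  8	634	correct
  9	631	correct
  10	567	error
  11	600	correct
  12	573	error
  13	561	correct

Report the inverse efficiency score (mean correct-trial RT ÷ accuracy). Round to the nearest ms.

Correct trials (n=11): 691, 701, 486, 692, 687, 580, 624, 634, 631, 600, 561
Mean correct RT = 6887/11 = 626.0909 ms
Proportion correct = 11/13
IES = 626.0909 / (11/13) = 739.926 ms

740 ms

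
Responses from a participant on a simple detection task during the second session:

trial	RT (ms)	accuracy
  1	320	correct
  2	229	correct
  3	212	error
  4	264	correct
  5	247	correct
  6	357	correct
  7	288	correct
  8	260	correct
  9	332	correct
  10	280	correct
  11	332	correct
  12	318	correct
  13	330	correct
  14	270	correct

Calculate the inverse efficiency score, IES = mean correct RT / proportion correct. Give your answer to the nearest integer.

Correct trials (n=13): 320, 229, 264, 247, 357, 288, 260, 332, 280, 332, 318, 330, 270
Mean correct RT = 3827/13 = 294.3846 ms
Proportion correct = 13/14
IES = 294.3846 / (13/14) = 317.030 ms

317 ms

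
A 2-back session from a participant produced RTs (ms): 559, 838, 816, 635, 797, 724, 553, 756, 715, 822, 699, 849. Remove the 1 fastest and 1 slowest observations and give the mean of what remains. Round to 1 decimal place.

736.1 ms

Sorted: 553, 559, 635, 699, 715, 724, 756, 797, 816, 822, 838, 849
Drop lowest 1 (553) and highest 1 (849)
Remaining (n=10): Σ = 7361, mean = 7361/10 = 736.100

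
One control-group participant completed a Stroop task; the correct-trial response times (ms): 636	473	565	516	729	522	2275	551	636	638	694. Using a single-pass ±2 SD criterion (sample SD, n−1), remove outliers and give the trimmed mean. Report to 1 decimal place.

n = 11, ΣRT = 8235, M = 748.636
Σ(x−M)² = 2625012.55; s = √(2625012.55/10) = 512.349
Cutoffs: 748.636 ± 2·512.349 → [-276.1, 1773.3]
Outside: 2275 → excluded.
Retained (n=10): Σ = 5960, mean = 5960/10 = 596.000

596.0 ms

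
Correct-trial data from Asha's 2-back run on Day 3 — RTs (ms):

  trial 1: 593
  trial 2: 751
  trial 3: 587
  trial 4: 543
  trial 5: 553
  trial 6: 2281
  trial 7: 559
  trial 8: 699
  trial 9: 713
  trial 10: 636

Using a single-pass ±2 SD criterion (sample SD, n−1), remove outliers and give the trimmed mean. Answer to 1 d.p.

n = 10, ΣRT = 7915, M = 791.500
Σ(x−M)² = 2513062.50; s = √(2513062.50/9) = 528.421
Cutoffs: 791.500 ± 2·528.421 → [-265.3, 1848.3]
Outside: 2281 → excluded.
Retained (n=9): Σ = 5634, mean = 5634/9 = 626.000

626.0 ms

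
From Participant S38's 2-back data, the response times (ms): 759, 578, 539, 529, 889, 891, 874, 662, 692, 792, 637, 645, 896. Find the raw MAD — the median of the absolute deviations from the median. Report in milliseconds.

Sorted: 529, 539, 578, 637, 645, 662, 692, 759, 792, 874, 889, 891, 896 → median = 692
|x − 692|: 67, 114, 153, 163, 197, 199, 182, 30, 0, 100, 55, 47, 204
Sorted deviations: 0, 30, 47, 55, 67, 100, 114, 153, 163, 182, 197, 199, 204 → MAD = 114

114 ms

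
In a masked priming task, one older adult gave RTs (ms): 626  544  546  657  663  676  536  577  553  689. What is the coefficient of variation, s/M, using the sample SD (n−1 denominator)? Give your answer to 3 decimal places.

0.101

n = 10, Σ = 6067, M = 606.7000
Σ(x−M)² = 34028.100; s = √(34028.100/9) = 61.4890
CV = 61.4890 / 606.7000 = 0.10135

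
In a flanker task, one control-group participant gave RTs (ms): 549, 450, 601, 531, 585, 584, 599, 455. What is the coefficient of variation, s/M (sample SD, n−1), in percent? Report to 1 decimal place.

n = 8, Σ = 4354, M = 544.2500
Σ(x−M)² = 26505.500; s = √(26505.500/7) = 61.5345
CV = 61.5345 / 544.2500 = 0.11306 = 11.306%

11.3%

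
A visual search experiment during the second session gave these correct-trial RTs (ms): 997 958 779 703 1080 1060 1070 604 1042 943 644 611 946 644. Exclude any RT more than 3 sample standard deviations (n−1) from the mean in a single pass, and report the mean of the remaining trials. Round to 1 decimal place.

n = 14, ΣRT = 12081, M = 862.929
Σ(x−M)² = 460220.93; s = √(460220.93/13) = 188.153
Cutoffs: 862.929 ± 3·188.153 → [298.5, 1427.4]
No RTs fall outside the cutoffs; all 14 retained. Mean = 12081/14 = 862.929

862.9 ms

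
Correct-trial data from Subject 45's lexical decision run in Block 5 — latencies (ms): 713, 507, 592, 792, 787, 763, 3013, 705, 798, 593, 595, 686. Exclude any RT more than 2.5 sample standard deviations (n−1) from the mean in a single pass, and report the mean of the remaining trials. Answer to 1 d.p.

684.6 ms

n = 12, ΣRT = 10544, M = 878.667
Σ(x−M)² = 5068290.67; s = √(5068290.67/11) = 678.788
Cutoffs: 878.667 ± 2.5·678.788 → [-818.3, 2575.6]
Outside: 3013 → excluded.
Retained (n=11): Σ = 7531, mean = 7531/11 = 684.636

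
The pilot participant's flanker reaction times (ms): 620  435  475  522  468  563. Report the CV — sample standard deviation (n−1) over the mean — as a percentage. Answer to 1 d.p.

13.4%

n = 6, Σ = 3083, M = 513.8333
Σ(x−M)² = 23578.833; s = √(23578.833/5) = 68.6714
CV = 68.6714 / 513.8333 = 0.13365 = 13.365%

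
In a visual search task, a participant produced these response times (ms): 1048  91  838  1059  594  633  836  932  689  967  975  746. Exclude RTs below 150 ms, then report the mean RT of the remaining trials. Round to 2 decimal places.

Excluded: 91
Retained (n=11): Σ = 9317
Mean = 9317/11 = 847.0000

847.00 ms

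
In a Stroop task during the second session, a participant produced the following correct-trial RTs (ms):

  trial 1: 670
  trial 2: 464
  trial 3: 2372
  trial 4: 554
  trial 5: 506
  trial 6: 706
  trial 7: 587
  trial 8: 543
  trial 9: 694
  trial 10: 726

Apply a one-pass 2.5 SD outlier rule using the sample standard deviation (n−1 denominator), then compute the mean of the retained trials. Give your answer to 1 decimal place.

n = 10, ΣRT = 7822, M = 782.200
Σ(x−M)² = 2881729.60; s = √(2881729.60/9) = 565.855
Cutoffs: 782.200 ± 2.5·565.855 → [-632.4, 2196.8]
Outside: 2372 → excluded.
Retained (n=9): Σ = 5450, mean = 5450/9 = 605.556

605.6 ms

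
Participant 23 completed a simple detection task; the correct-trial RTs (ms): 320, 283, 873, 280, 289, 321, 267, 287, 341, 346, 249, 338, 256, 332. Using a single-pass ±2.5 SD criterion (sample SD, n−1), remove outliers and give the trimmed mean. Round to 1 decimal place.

n = 14, ΣRT = 4782, M = 341.571
Σ(x−M)² = 317845.43; s = √(317845.43/13) = 156.364
Cutoffs: 341.571 ± 2.5·156.364 → [-49.3, 732.5]
Outside: 873 → excluded.
Retained (n=13): Σ = 3909, mean = 3909/13 = 300.692

300.7 ms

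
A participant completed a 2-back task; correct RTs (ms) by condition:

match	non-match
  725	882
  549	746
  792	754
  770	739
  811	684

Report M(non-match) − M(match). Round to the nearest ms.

32 ms

M(match) = 3647/5 = 729.400
M(non-match) = 3805/5 = 761.000
Difference = 761.000 − 729.400 = 31.600 ms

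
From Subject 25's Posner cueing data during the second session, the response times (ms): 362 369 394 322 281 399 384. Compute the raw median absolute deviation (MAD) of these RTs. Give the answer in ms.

25 ms

Sorted: 281, 322, 362, 369, 384, 394, 399 → median = 369
|x − 369|: 7, 0, 25, 47, 88, 30, 15
Sorted deviations: 0, 7, 15, 25, 30, 47, 88 → MAD = 25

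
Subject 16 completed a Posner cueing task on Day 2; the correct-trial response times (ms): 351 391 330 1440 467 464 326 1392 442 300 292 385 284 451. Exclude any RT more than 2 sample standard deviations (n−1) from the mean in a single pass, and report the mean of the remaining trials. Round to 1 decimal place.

n = 14, ΣRT = 7315, M = 522.500
Σ(x−M)² = 1916729.50; s = √(1916729.50/13) = 383.980
Cutoffs: 522.500 ± 2·383.980 → [-245.5, 1290.5]
Outside: 1392, 1440 → excluded.
Retained (n=12): Σ = 4483, mean = 4483/12 = 373.583

373.6 ms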